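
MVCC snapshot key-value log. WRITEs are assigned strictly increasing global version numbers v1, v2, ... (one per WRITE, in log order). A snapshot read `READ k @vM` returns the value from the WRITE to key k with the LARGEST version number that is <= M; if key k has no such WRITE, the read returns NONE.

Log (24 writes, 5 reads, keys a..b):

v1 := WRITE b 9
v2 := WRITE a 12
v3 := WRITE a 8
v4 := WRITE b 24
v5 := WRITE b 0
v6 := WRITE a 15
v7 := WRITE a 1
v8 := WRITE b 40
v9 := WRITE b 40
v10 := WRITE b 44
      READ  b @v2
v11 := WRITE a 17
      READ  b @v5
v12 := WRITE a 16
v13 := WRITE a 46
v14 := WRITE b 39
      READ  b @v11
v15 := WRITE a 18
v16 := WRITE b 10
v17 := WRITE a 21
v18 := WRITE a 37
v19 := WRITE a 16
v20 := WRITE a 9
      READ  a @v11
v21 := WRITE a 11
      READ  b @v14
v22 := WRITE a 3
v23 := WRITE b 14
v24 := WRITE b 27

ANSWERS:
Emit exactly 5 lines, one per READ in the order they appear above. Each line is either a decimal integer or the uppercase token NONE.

v1: WRITE b=9  (b history now [(1, 9)])
v2: WRITE a=12  (a history now [(2, 12)])
v3: WRITE a=8  (a history now [(2, 12), (3, 8)])
v4: WRITE b=24  (b history now [(1, 9), (4, 24)])
v5: WRITE b=0  (b history now [(1, 9), (4, 24), (5, 0)])
v6: WRITE a=15  (a history now [(2, 12), (3, 8), (6, 15)])
v7: WRITE a=1  (a history now [(2, 12), (3, 8), (6, 15), (7, 1)])
v8: WRITE b=40  (b history now [(1, 9), (4, 24), (5, 0), (8, 40)])
v9: WRITE b=40  (b history now [(1, 9), (4, 24), (5, 0), (8, 40), (9, 40)])
v10: WRITE b=44  (b history now [(1, 9), (4, 24), (5, 0), (8, 40), (9, 40), (10, 44)])
READ b @v2: history=[(1, 9), (4, 24), (5, 0), (8, 40), (9, 40), (10, 44)] -> pick v1 -> 9
v11: WRITE a=17  (a history now [(2, 12), (3, 8), (6, 15), (7, 1), (11, 17)])
READ b @v5: history=[(1, 9), (4, 24), (5, 0), (8, 40), (9, 40), (10, 44)] -> pick v5 -> 0
v12: WRITE a=16  (a history now [(2, 12), (3, 8), (6, 15), (7, 1), (11, 17), (12, 16)])
v13: WRITE a=46  (a history now [(2, 12), (3, 8), (6, 15), (7, 1), (11, 17), (12, 16), (13, 46)])
v14: WRITE b=39  (b history now [(1, 9), (4, 24), (5, 0), (8, 40), (9, 40), (10, 44), (14, 39)])
READ b @v11: history=[(1, 9), (4, 24), (5, 0), (8, 40), (9, 40), (10, 44), (14, 39)] -> pick v10 -> 44
v15: WRITE a=18  (a history now [(2, 12), (3, 8), (6, 15), (7, 1), (11, 17), (12, 16), (13, 46), (15, 18)])
v16: WRITE b=10  (b history now [(1, 9), (4, 24), (5, 0), (8, 40), (9, 40), (10, 44), (14, 39), (16, 10)])
v17: WRITE a=21  (a history now [(2, 12), (3, 8), (6, 15), (7, 1), (11, 17), (12, 16), (13, 46), (15, 18), (17, 21)])
v18: WRITE a=37  (a history now [(2, 12), (3, 8), (6, 15), (7, 1), (11, 17), (12, 16), (13, 46), (15, 18), (17, 21), (18, 37)])
v19: WRITE a=16  (a history now [(2, 12), (3, 8), (6, 15), (7, 1), (11, 17), (12, 16), (13, 46), (15, 18), (17, 21), (18, 37), (19, 16)])
v20: WRITE a=9  (a history now [(2, 12), (3, 8), (6, 15), (7, 1), (11, 17), (12, 16), (13, 46), (15, 18), (17, 21), (18, 37), (19, 16), (20, 9)])
READ a @v11: history=[(2, 12), (3, 8), (6, 15), (7, 1), (11, 17), (12, 16), (13, 46), (15, 18), (17, 21), (18, 37), (19, 16), (20, 9)] -> pick v11 -> 17
v21: WRITE a=11  (a history now [(2, 12), (3, 8), (6, 15), (7, 1), (11, 17), (12, 16), (13, 46), (15, 18), (17, 21), (18, 37), (19, 16), (20, 9), (21, 11)])
READ b @v14: history=[(1, 9), (4, 24), (5, 0), (8, 40), (9, 40), (10, 44), (14, 39), (16, 10)] -> pick v14 -> 39
v22: WRITE a=3  (a history now [(2, 12), (3, 8), (6, 15), (7, 1), (11, 17), (12, 16), (13, 46), (15, 18), (17, 21), (18, 37), (19, 16), (20, 9), (21, 11), (22, 3)])
v23: WRITE b=14  (b history now [(1, 9), (4, 24), (5, 0), (8, 40), (9, 40), (10, 44), (14, 39), (16, 10), (23, 14)])
v24: WRITE b=27  (b history now [(1, 9), (4, 24), (5, 0), (8, 40), (9, 40), (10, 44), (14, 39), (16, 10), (23, 14), (24, 27)])

Answer: 9
0
44
17
39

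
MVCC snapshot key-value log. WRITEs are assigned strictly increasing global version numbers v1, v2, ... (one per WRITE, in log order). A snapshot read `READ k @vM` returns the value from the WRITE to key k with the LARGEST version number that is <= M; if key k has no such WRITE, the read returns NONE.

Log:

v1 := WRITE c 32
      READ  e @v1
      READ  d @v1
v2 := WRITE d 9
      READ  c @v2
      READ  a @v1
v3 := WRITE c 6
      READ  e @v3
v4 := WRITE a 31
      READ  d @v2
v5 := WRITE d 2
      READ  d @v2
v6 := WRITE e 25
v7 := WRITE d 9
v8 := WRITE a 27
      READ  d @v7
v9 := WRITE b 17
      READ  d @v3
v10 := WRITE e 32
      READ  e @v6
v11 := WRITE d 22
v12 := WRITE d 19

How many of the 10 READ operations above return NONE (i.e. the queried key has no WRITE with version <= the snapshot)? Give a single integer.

Answer: 4

Derivation:
v1: WRITE c=32  (c history now [(1, 32)])
READ e @v1: history=[] -> no version <= 1 -> NONE
READ d @v1: history=[] -> no version <= 1 -> NONE
v2: WRITE d=9  (d history now [(2, 9)])
READ c @v2: history=[(1, 32)] -> pick v1 -> 32
READ a @v1: history=[] -> no version <= 1 -> NONE
v3: WRITE c=6  (c history now [(1, 32), (3, 6)])
READ e @v3: history=[] -> no version <= 3 -> NONE
v4: WRITE a=31  (a history now [(4, 31)])
READ d @v2: history=[(2, 9)] -> pick v2 -> 9
v5: WRITE d=2  (d history now [(2, 9), (5, 2)])
READ d @v2: history=[(2, 9), (5, 2)] -> pick v2 -> 9
v6: WRITE e=25  (e history now [(6, 25)])
v7: WRITE d=9  (d history now [(2, 9), (5, 2), (7, 9)])
v8: WRITE a=27  (a history now [(4, 31), (8, 27)])
READ d @v7: history=[(2, 9), (5, 2), (7, 9)] -> pick v7 -> 9
v9: WRITE b=17  (b history now [(9, 17)])
READ d @v3: history=[(2, 9), (5, 2), (7, 9)] -> pick v2 -> 9
v10: WRITE e=32  (e history now [(6, 25), (10, 32)])
READ e @v6: history=[(6, 25), (10, 32)] -> pick v6 -> 25
v11: WRITE d=22  (d history now [(2, 9), (5, 2), (7, 9), (11, 22)])
v12: WRITE d=19  (d history now [(2, 9), (5, 2), (7, 9), (11, 22), (12, 19)])
Read results in order: ['NONE', 'NONE', '32', 'NONE', 'NONE', '9', '9', '9', '9', '25']
NONE count = 4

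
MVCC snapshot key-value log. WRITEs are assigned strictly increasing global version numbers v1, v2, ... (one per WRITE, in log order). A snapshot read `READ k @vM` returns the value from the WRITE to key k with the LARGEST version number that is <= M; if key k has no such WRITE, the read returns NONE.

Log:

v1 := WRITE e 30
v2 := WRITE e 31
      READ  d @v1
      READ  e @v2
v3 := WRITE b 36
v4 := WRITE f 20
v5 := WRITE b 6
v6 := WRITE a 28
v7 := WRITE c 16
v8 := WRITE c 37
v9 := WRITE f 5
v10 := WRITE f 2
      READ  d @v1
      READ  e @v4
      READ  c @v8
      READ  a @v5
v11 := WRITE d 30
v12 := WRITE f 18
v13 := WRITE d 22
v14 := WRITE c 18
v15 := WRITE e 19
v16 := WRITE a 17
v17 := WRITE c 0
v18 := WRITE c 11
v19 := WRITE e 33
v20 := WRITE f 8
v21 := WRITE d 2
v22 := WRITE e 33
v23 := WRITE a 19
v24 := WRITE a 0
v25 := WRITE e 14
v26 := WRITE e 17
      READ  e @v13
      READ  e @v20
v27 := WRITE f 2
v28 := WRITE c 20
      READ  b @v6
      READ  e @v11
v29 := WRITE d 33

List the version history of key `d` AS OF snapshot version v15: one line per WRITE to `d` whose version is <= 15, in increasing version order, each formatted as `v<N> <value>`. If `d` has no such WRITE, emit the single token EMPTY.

Scan writes for key=d with version <= 15:
  v1 WRITE e 30 -> skip
  v2 WRITE e 31 -> skip
  v3 WRITE b 36 -> skip
  v4 WRITE f 20 -> skip
  v5 WRITE b 6 -> skip
  v6 WRITE a 28 -> skip
  v7 WRITE c 16 -> skip
  v8 WRITE c 37 -> skip
  v9 WRITE f 5 -> skip
  v10 WRITE f 2 -> skip
  v11 WRITE d 30 -> keep
  v12 WRITE f 18 -> skip
  v13 WRITE d 22 -> keep
  v14 WRITE c 18 -> skip
  v15 WRITE e 19 -> skip
  v16 WRITE a 17 -> skip
  v17 WRITE c 0 -> skip
  v18 WRITE c 11 -> skip
  v19 WRITE e 33 -> skip
  v20 WRITE f 8 -> skip
  v21 WRITE d 2 -> drop (> snap)
  v22 WRITE e 33 -> skip
  v23 WRITE a 19 -> skip
  v24 WRITE a 0 -> skip
  v25 WRITE e 14 -> skip
  v26 WRITE e 17 -> skip
  v27 WRITE f 2 -> skip
  v28 WRITE c 20 -> skip
  v29 WRITE d 33 -> drop (> snap)
Collected: [(11, 30), (13, 22)]

Answer: v11 30
v13 22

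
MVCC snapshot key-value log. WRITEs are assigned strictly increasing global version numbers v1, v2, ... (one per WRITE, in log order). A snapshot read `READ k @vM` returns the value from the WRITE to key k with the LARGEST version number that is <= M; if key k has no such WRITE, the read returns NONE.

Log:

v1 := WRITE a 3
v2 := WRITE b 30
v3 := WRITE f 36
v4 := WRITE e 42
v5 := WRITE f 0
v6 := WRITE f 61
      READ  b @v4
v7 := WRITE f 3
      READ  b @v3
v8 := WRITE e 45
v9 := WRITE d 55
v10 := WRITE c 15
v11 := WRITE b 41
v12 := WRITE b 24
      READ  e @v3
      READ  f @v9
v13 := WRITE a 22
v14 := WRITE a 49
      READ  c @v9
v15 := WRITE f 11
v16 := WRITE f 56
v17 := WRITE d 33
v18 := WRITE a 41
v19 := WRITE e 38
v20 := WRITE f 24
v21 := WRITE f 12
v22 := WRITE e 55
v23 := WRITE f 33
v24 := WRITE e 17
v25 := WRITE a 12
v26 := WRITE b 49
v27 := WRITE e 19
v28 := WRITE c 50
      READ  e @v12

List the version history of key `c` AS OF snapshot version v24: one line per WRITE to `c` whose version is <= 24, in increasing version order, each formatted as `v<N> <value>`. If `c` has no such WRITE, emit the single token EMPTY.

Scan writes for key=c with version <= 24:
  v1 WRITE a 3 -> skip
  v2 WRITE b 30 -> skip
  v3 WRITE f 36 -> skip
  v4 WRITE e 42 -> skip
  v5 WRITE f 0 -> skip
  v6 WRITE f 61 -> skip
  v7 WRITE f 3 -> skip
  v8 WRITE e 45 -> skip
  v9 WRITE d 55 -> skip
  v10 WRITE c 15 -> keep
  v11 WRITE b 41 -> skip
  v12 WRITE b 24 -> skip
  v13 WRITE a 22 -> skip
  v14 WRITE a 49 -> skip
  v15 WRITE f 11 -> skip
  v16 WRITE f 56 -> skip
  v17 WRITE d 33 -> skip
  v18 WRITE a 41 -> skip
  v19 WRITE e 38 -> skip
  v20 WRITE f 24 -> skip
  v21 WRITE f 12 -> skip
  v22 WRITE e 55 -> skip
  v23 WRITE f 33 -> skip
  v24 WRITE e 17 -> skip
  v25 WRITE a 12 -> skip
  v26 WRITE b 49 -> skip
  v27 WRITE e 19 -> skip
  v28 WRITE c 50 -> drop (> snap)
Collected: [(10, 15)]

Answer: v10 15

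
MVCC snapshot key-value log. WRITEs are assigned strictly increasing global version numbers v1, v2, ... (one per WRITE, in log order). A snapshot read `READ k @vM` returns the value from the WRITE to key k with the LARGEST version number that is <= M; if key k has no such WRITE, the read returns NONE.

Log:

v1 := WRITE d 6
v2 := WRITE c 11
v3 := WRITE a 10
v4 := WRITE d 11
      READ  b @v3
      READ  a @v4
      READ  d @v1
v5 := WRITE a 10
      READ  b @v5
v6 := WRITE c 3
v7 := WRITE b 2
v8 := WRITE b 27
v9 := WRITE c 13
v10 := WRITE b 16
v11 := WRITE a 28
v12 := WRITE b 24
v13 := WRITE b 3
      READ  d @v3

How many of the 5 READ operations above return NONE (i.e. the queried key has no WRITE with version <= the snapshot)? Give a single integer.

Answer: 2

Derivation:
v1: WRITE d=6  (d history now [(1, 6)])
v2: WRITE c=11  (c history now [(2, 11)])
v3: WRITE a=10  (a history now [(3, 10)])
v4: WRITE d=11  (d history now [(1, 6), (4, 11)])
READ b @v3: history=[] -> no version <= 3 -> NONE
READ a @v4: history=[(3, 10)] -> pick v3 -> 10
READ d @v1: history=[(1, 6), (4, 11)] -> pick v1 -> 6
v5: WRITE a=10  (a history now [(3, 10), (5, 10)])
READ b @v5: history=[] -> no version <= 5 -> NONE
v6: WRITE c=3  (c history now [(2, 11), (6, 3)])
v7: WRITE b=2  (b history now [(7, 2)])
v8: WRITE b=27  (b history now [(7, 2), (8, 27)])
v9: WRITE c=13  (c history now [(2, 11), (6, 3), (9, 13)])
v10: WRITE b=16  (b history now [(7, 2), (8, 27), (10, 16)])
v11: WRITE a=28  (a history now [(3, 10), (5, 10), (11, 28)])
v12: WRITE b=24  (b history now [(7, 2), (8, 27), (10, 16), (12, 24)])
v13: WRITE b=3  (b history now [(7, 2), (8, 27), (10, 16), (12, 24), (13, 3)])
READ d @v3: history=[(1, 6), (4, 11)] -> pick v1 -> 6
Read results in order: ['NONE', '10', '6', 'NONE', '6']
NONE count = 2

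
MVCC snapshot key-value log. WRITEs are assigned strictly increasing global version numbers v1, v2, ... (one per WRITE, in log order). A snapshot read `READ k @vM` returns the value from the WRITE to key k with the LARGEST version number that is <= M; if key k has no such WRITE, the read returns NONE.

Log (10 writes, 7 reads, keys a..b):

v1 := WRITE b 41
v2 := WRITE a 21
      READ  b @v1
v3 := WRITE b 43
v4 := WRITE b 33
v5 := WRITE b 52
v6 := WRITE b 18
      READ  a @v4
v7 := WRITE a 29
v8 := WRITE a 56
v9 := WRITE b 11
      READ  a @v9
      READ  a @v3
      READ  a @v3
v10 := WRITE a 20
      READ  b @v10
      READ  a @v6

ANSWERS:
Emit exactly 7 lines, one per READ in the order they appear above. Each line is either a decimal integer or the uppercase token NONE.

Answer: 41
21
56
21
21
11
21

Derivation:
v1: WRITE b=41  (b history now [(1, 41)])
v2: WRITE a=21  (a history now [(2, 21)])
READ b @v1: history=[(1, 41)] -> pick v1 -> 41
v3: WRITE b=43  (b history now [(1, 41), (3, 43)])
v4: WRITE b=33  (b history now [(1, 41), (3, 43), (4, 33)])
v5: WRITE b=52  (b history now [(1, 41), (3, 43), (4, 33), (5, 52)])
v6: WRITE b=18  (b history now [(1, 41), (3, 43), (4, 33), (5, 52), (6, 18)])
READ a @v4: history=[(2, 21)] -> pick v2 -> 21
v7: WRITE a=29  (a history now [(2, 21), (7, 29)])
v8: WRITE a=56  (a history now [(2, 21), (7, 29), (8, 56)])
v9: WRITE b=11  (b history now [(1, 41), (3, 43), (4, 33), (5, 52), (6, 18), (9, 11)])
READ a @v9: history=[(2, 21), (7, 29), (8, 56)] -> pick v8 -> 56
READ a @v3: history=[(2, 21), (7, 29), (8, 56)] -> pick v2 -> 21
READ a @v3: history=[(2, 21), (7, 29), (8, 56)] -> pick v2 -> 21
v10: WRITE a=20  (a history now [(2, 21), (7, 29), (8, 56), (10, 20)])
READ b @v10: history=[(1, 41), (3, 43), (4, 33), (5, 52), (6, 18), (9, 11)] -> pick v9 -> 11
READ a @v6: history=[(2, 21), (7, 29), (8, 56), (10, 20)] -> pick v2 -> 21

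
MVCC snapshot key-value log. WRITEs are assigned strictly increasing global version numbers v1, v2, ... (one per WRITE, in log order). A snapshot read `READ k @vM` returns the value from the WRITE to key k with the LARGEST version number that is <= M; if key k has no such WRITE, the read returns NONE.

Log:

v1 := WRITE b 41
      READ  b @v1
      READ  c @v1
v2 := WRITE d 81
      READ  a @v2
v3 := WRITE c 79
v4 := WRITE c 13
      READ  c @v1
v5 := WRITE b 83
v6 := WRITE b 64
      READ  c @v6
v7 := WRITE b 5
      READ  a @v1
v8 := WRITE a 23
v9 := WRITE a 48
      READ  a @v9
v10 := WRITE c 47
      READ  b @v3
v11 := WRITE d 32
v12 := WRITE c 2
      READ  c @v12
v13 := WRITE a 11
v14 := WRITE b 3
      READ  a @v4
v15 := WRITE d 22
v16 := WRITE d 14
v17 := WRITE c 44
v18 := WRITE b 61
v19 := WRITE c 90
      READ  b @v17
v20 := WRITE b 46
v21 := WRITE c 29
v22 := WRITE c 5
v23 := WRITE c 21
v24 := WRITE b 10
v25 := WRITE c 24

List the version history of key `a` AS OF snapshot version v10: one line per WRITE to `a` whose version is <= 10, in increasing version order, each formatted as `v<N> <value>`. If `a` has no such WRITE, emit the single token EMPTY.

Answer: v8 23
v9 48

Derivation:
Scan writes for key=a with version <= 10:
  v1 WRITE b 41 -> skip
  v2 WRITE d 81 -> skip
  v3 WRITE c 79 -> skip
  v4 WRITE c 13 -> skip
  v5 WRITE b 83 -> skip
  v6 WRITE b 64 -> skip
  v7 WRITE b 5 -> skip
  v8 WRITE a 23 -> keep
  v9 WRITE a 48 -> keep
  v10 WRITE c 47 -> skip
  v11 WRITE d 32 -> skip
  v12 WRITE c 2 -> skip
  v13 WRITE a 11 -> drop (> snap)
  v14 WRITE b 3 -> skip
  v15 WRITE d 22 -> skip
  v16 WRITE d 14 -> skip
  v17 WRITE c 44 -> skip
  v18 WRITE b 61 -> skip
  v19 WRITE c 90 -> skip
  v20 WRITE b 46 -> skip
  v21 WRITE c 29 -> skip
  v22 WRITE c 5 -> skip
  v23 WRITE c 21 -> skip
  v24 WRITE b 10 -> skip
  v25 WRITE c 24 -> skip
Collected: [(8, 23), (9, 48)]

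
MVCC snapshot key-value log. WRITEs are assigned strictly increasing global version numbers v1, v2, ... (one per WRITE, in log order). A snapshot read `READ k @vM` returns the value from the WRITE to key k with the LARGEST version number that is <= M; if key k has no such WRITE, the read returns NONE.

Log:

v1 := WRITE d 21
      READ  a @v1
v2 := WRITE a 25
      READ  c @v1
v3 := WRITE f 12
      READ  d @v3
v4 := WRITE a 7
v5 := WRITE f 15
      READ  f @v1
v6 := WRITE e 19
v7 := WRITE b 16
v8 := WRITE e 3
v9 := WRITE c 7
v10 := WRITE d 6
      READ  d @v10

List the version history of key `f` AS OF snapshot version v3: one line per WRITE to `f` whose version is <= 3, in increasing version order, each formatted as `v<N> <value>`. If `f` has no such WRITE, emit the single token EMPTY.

Answer: v3 12

Derivation:
Scan writes for key=f with version <= 3:
  v1 WRITE d 21 -> skip
  v2 WRITE a 25 -> skip
  v3 WRITE f 12 -> keep
  v4 WRITE a 7 -> skip
  v5 WRITE f 15 -> drop (> snap)
  v6 WRITE e 19 -> skip
  v7 WRITE b 16 -> skip
  v8 WRITE e 3 -> skip
  v9 WRITE c 7 -> skip
  v10 WRITE d 6 -> skip
Collected: [(3, 12)]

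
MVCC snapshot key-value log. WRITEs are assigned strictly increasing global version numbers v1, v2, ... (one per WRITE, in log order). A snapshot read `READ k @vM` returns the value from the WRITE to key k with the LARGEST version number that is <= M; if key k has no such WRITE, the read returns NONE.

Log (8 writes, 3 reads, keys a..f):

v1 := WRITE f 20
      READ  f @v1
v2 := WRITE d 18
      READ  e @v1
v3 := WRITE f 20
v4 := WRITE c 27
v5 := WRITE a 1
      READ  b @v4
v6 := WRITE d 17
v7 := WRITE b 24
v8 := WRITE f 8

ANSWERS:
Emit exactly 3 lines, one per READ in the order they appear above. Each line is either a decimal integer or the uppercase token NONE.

Answer: 20
NONE
NONE

Derivation:
v1: WRITE f=20  (f history now [(1, 20)])
READ f @v1: history=[(1, 20)] -> pick v1 -> 20
v2: WRITE d=18  (d history now [(2, 18)])
READ e @v1: history=[] -> no version <= 1 -> NONE
v3: WRITE f=20  (f history now [(1, 20), (3, 20)])
v4: WRITE c=27  (c history now [(4, 27)])
v5: WRITE a=1  (a history now [(5, 1)])
READ b @v4: history=[] -> no version <= 4 -> NONE
v6: WRITE d=17  (d history now [(2, 18), (6, 17)])
v7: WRITE b=24  (b history now [(7, 24)])
v8: WRITE f=8  (f history now [(1, 20), (3, 20), (8, 8)])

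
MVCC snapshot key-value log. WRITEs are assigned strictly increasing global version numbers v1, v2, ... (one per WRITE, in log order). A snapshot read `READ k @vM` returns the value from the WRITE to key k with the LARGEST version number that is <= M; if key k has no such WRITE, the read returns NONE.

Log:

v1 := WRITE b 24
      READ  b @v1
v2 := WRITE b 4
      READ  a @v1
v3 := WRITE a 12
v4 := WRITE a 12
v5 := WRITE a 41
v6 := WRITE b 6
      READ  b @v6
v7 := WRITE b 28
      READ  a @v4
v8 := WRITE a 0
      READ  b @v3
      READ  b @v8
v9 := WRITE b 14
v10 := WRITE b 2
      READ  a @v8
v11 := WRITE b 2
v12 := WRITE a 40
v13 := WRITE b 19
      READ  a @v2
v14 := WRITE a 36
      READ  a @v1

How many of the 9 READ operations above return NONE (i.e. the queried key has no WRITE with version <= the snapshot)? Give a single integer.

v1: WRITE b=24  (b history now [(1, 24)])
READ b @v1: history=[(1, 24)] -> pick v1 -> 24
v2: WRITE b=4  (b history now [(1, 24), (2, 4)])
READ a @v1: history=[] -> no version <= 1 -> NONE
v3: WRITE a=12  (a history now [(3, 12)])
v4: WRITE a=12  (a history now [(3, 12), (4, 12)])
v5: WRITE a=41  (a history now [(3, 12), (4, 12), (5, 41)])
v6: WRITE b=6  (b history now [(1, 24), (2, 4), (6, 6)])
READ b @v6: history=[(1, 24), (2, 4), (6, 6)] -> pick v6 -> 6
v7: WRITE b=28  (b history now [(1, 24), (2, 4), (6, 6), (7, 28)])
READ a @v4: history=[(3, 12), (4, 12), (5, 41)] -> pick v4 -> 12
v8: WRITE a=0  (a history now [(3, 12), (4, 12), (5, 41), (8, 0)])
READ b @v3: history=[(1, 24), (2, 4), (6, 6), (7, 28)] -> pick v2 -> 4
READ b @v8: history=[(1, 24), (2, 4), (6, 6), (7, 28)] -> pick v7 -> 28
v9: WRITE b=14  (b history now [(1, 24), (2, 4), (6, 6), (7, 28), (9, 14)])
v10: WRITE b=2  (b history now [(1, 24), (2, 4), (6, 6), (7, 28), (9, 14), (10, 2)])
READ a @v8: history=[(3, 12), (4, 12), (5, 41), (8, 0)] -> pick v8 -> 0
v11: WRITE b=2  (b history now [(1, 24), (2, 4), (6, 6), (7, 28), (9, 14), (10, 2), (11, 2)])
v12: WRITE a=40  (a history now [(3, 12), (4, 12), (5, 41), (8, 0), (12, 40)])
v13: WRITE b=19  (b history now [(1, 24), (2, 4), (6, 6), (7, 28), (9, 14), (10, 2), (11, 2), (13, 19)])
READ a @v2: history=[(3, 12), (4, 12), (5, 41), (8, 0), (12, 40)] -> no version <= 2 -> NONE
v14: WRITE a=36  (a history now [(3, 12), (4, 12), (5, 41), (8, 0), (12, 40), (14, 36)])
READ a @v1: history=[(3, 12), (4, 12), (5, 41), (8, 0), (12, 40), (14, 36)] -> no version <= 1 -> NONE
Read results in order: ['24', 'NONE', '6', '12', '4', '28', '0', 'NONE', 'NONE']
NONE count = 3

Answer: 3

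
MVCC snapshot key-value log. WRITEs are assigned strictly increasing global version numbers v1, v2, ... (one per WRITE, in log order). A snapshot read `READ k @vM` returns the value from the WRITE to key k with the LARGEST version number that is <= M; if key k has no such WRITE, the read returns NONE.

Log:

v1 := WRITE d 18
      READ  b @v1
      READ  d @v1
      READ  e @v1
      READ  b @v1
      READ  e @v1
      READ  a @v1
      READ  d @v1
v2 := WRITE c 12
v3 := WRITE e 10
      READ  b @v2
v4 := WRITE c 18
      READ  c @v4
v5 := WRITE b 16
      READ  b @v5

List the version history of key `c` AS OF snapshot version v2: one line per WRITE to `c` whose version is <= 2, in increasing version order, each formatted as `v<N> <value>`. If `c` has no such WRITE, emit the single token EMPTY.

Answer: v2 12

Derivation:
Scan writes for key=c with version <= 2:
  v1 WRITE d 18 -> skip
  v2 WRITE c 12 -> keep
  v3 WRITE e 10 -> skip
  v4 WRITE c 18 -> drop (> snap)
  v5 WRITE b 16 -> skip
Collected: [(2, 12)]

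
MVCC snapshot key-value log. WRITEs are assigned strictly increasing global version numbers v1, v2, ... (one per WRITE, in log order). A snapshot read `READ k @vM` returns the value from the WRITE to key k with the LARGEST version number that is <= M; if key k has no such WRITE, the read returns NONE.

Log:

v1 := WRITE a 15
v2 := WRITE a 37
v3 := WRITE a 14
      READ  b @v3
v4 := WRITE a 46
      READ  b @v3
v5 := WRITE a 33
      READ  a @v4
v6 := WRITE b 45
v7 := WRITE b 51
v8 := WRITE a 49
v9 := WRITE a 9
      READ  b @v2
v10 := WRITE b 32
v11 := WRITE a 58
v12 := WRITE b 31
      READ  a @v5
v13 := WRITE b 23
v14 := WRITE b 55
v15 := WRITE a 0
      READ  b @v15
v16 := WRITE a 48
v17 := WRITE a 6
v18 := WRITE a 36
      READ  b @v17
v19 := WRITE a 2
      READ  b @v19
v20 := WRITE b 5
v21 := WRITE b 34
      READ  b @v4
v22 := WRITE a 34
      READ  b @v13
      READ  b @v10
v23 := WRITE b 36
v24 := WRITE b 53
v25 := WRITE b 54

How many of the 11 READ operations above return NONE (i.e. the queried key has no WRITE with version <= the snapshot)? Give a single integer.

Answer: 4

Derivation:
v1: WRITE a=15  (a history now [(1, 15)])
v2: WRITE a=37  (a history now [(1, 15), (2, 37)])
v3: WRITE a=14  (a history now [(1, 15), (2, 37), (3, 14)])
READ b @v3: history=[] -> no version <= 3 -> NONE
v4: WRITE a=46  (a history now [(1, 15), (2, 37), (3, 14), (4, 46)])
READ b @v3: history=[] -> no version <= 3 -> NONE
v5: WRITE a=33  (a history now [(1, 15), (2, 37), (3, 14), (4, 46), (5, 33)])
READ a @v4: history=[(1, 15), (2, 37), (3, 14), (4, 46), (5, 33)] -> pick v4 -> 46
v6: WRITE b=45  (b history now [(6, 45)])
v7: WRITE b=51  (b history now [(6, 45), (7, 51)])
v8: WRITE a=49  (a history now [(1, 15), (2, 37), (3, 14), (4, 46), (5, 33), (8, 49)])
v9: WRITE a=9  (a history now [(1, 15), (2, 37), (3, 14), (4, 46), (5, 33), (8, 49), (9, 9)])
READ b @v2: history=[(6, 45), (7, 51)] -> no version <= 2 -> NONE
v10: WRITE b=32  (b history now [(6, 45), (7, 51), (10, 32)])
v11: WRITE a=58  (a history now [(1, 15), (2, 37), (3, 14), (4, 46), (5, 33), (8, 49), (9, 9), (11, 58)])
v12: WRITE b=31  (b history now [(6, 45), (7, 51), (10, 32), (12, 31)])
READ a @v5: history=[(1, 15), (2, 37), (3, 14), (4, 46), (5, 33), (8, 49), (9, 9), (11, 58)] -> pick v5 -> 33
v13: WRITE b=23  (b history now [(6, 45), (7, 51), (10, 32), (12, 31), (13, 23)])
v14: WRITE b=55  (b history now [(6, 45), (7, 51), (10, 32), (12, 31), (13, 23), (14, 55)])
v15: WRITE a=0  (a history now [(1, 15), (2, 37), (3, 14), (4, 46), (5, 33), (8, 49), (9, 9), (11, 58), (15, 0)])
READ b @v15: history=[(6, 45), (7, 51), (10, 32), (12, 31), (13, 23), (14, 55)] -> pick v14 -> 55
v16: WRITE a=48  (a history now [(1, 15), (2, 37), (3, 14), (4, 46), (5, 33), (8, 49), (9, 9), (11, 58), (15, 0), (16, 48)])
v17: WRITE a=6  (a history now [(1, 15), (2, 37), (3, 14), (4, 46), (5, 33), (8, 49), (9, 9), (11, 58), (15, 0), (16, 48), (17, 6)])
v18: WRITE a=36  (a history now [(1, 15), (2, 37), (3, 14), (4, 46), (5, 33), (8, 49), (9, 9), (11, 58), (15, 0), (16, 48), (17, 6), (18, 36)])
READ b @v17: history=[(6, 45), (7, 51), (10, 32), (12, 31), (13, 23), (14, 55)] -> pick v14 -> 55
v19: WRITE a=2  (a history now [(1, 15), (2, 37), (3, 14), (4, 46), (5, 33), (8, 49), (9, 9), (11, 58), (15, 0), (16, 48), (17, 6), (18, 36), (19, 2)])
READ b @v19: history=[(6, 45), (7, 51), (10, 32), (12, 31), (13, 23), (14, 55)] -> pick v14 -> 55
v20: WRITE b=5  (b history now [(6, 45), (7, 51), (10, 32), (12, 31), (13, 23), (14, 55), (20, 5)])
v21: WRITE b=34  (b history now [(6, 45), (7, 51), (10, 32), (12, 31), (13, 23), (14, 55), (20, 5), (21, 34)])
READ b @v4: history=[(6, 45), (7, 51), (10, 32), (12, 31), (13, 23), (14, 55), (20, 5), (21, 34)] -> no version <= 4 -> NONE
v22: WRITE a=34  (a history now [(1, 15), (2, 37), (3, 14), (4, 46), (5, 33), (8, 49), (9, 9), (11, 58), (15, 0), (16, 48), (17, 6), (18, 36), (19, 2), (22, 34)])
READ b @v13: history=[(6, 45), (7, 51), (10, 32), (12, 31), (13, 23), (14, 55), (20, 5), (21, 34)] -> pick v13 -> 23
READ b @v10: history=[(6, 45), (7, 51), (10, 32), (12, 31), (13, 23), (14, 55), (20, 5), (21, 34)] -> pick v10 -> 32
v23: WRITE b=36  (b history now [(6, 45), (7, 51), (10, 32), (12, 31), (13, 23), (14, 55), (20, 5), (21, 34), (23, 36)])
v24: WRITE b=53  (b history now [(6, 45), (7, 51), (10, 32), (12, 31), (13, 23), (14, 55), (20, 5), (21, 34), (23, 36), (24, 53)])
v25: WRITE b=54  (b history now [(6, 45), (7, 51), (10, 32), (12, 31), (13, 23), (14, 55), (20, 5), (21, 34), (23, 36), (24, 53), (25, 54)])
Read results in order: ['NONE', 'NONE', '46', 'NONE', '33', '55', '55', '55', 'NONE', '23', '32']
NONE count = 4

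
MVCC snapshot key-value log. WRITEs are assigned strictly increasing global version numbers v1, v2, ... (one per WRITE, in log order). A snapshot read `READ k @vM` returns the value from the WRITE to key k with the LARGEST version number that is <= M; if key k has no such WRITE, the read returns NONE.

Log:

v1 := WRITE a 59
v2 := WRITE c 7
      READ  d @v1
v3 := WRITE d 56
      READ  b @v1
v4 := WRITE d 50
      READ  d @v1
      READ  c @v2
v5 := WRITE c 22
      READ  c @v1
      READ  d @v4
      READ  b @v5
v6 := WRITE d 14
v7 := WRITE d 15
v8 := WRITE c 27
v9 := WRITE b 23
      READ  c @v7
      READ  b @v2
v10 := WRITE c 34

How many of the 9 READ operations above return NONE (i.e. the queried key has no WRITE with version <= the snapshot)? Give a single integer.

Answer: 6

Derivation:
v1: WRITE a=59  (a history now [(1, 59)])
v2: WRITE c=7  (c history now [(2, 7)])
READ d @v1: history=[] -> no version <= 1 -> NONE
v3: WRITE d=56  (d history now [(3, 56)])
READ b @v1: history=[] -> no version <= 1 -> NONE
v4: WRITE d=50  (d history now [(3, 56), (4, 50)])
READ d @v1: history=[(3, 56), (4, 50)] -> no version <= 1 -> NONE
READ c @v2: history=[(2, 7)] -> pick v2 -> 7
v5: WRITE c=22  (c history now [(2, 7), (5, 22)])
READ c @v1: history=[(2, 7), (5, 22)] -> no version <= 1 -> NONE
READ d @v4: history=[(3, 56), (4, 50)] -> pick v4 -> 50
READ b @v5: history=[] -> no version <= 5 -> NONE
v6: WRITE d=14  (d history now [(3, 56), (4, 50), (6, 14)])
v7: WRITE d=15  (d history now [(3, 56), (4, 50), (6, 14), (7, 15)])
v8: WRITE c=27  (c history now [(2, 7), (5, 22), (8, 27)])
v9: WRITE b=23  (b history now [(9, 23)])
READ c @v7: history=[(2, 7), (5, 22), (8, 27)] -> pick v5 -> 22
READ b @v2: history=[(9, 23)] -> no version <= 2 -> NONE
v10: WRITE c=34  (c history now [(2, 7), (5, 22), (8, 27), (10, 34)])
Read results in order: ['NONE', 'NONE', 'NONE', '7', 'NONE', '50', 'NONE', '22', 'NONE']
NONE count = 6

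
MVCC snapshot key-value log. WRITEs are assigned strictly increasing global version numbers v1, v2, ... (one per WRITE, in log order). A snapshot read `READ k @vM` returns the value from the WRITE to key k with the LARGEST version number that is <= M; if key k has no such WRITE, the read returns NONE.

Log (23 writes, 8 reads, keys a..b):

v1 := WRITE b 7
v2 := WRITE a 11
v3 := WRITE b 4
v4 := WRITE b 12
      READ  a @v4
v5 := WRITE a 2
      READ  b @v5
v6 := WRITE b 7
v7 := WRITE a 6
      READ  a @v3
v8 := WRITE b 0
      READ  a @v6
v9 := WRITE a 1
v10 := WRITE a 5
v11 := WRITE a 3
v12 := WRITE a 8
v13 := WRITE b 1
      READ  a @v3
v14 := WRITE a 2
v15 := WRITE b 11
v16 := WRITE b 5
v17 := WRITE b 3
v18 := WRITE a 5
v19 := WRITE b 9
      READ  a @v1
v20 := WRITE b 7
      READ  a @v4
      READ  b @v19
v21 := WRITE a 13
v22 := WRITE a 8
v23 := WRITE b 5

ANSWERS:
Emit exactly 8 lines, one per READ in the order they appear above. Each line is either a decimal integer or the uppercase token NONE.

v1: WRITE b=7  (b history now [(1, 7)])
v2: WRITE a=11  (a history now [(2, 11)])
v3: WRITE b=4  (b history now [(1, 7), (3, 4)])
v4: WRITE b=12  (b history now [(1, 7), (3, 4), (4, 12)])
READ a @v4: history=[(2, 11)] -> pick v2 -> 11
v5: WRITE a=2  (a history now [(2, 11), (5, 2)])
READ b @v5: history=[(1, 7), (3, 4), (4, 12)] -> pick v4 -> 12
v6: WRITE b=7  (b history now [(1, 7), (3, 4), (4, 12), (6, 7)])
v7: WRITE a=6  (a history now [(2, 11), (5, 2), (7, 6)])
READ a @v3: history=[(2, 11), (5, 2), (7, 6)] -> pick v2 -> 11
v8: WRITE b=0  (b history now [(1, 7), (3, 4), (4, 12), (6, 7), (8, 0)])
READ a @v6: history=[(2, 11), (5, 2), (7, 6)] -> pick v5 -> 2
v9: WRITE a=1  (a history now [(2, 11), (5, 2), (7, 6), (9, 1)])
v10: WRITE a=5  (a history now [(2, 11), (5, 2), (7, 6), (9, 1), (10, 5)])
v11: WRITE a=3  (a history now [(2, 11), (5, 2), (7, 6), (9, 1), (10, 5), (11, 3)])
v12: WRITE a=8  (a history now [(2, 11), (5, 2), (7, 6), (9, 1), (10, 5), (11, 3), (12, 8)])
v13: WRITE b=1  (b history now [(1, 7), (3, 4), (4, 12), (6, 7), (8, 0), (13, 1)])
READ a @v3: history=[(2, 11), (5, 2), (7, 6), (9, 1), (10, 5), (11, 3), (12, 8)] -> pick v2 -> 11
v14: WRITE a=2  (a history now [(2, 11), (5, 2), (7, 6), (9, 1), (10, 5), (11, 3), (12, 8), (14, 2)])
v15: WRITE b=11  (b history now [(1, 7), (3, 4), (4, 12), (6, 7), (8, 0), (13, 1), (15, 11)])
v16: WRITE b=5  (b history now [(1, 7), (3, 4), (4, 12), (6, 7), (8, 0), (13, 1), (15, 11), (16, 5)])
v17: WRITE b=3  (b history now [(1, 7), (3, 4), (4, 12), (6, 7), (8, 0), (13, 1), (15, 11), (16, 5), (17, 3)])
v18: WRITE a=5  (a history now [(2, 11), (5, 2), (7, 6), (9, 1), (10, 5), (11, 3), (12, 8), (14, 2), (18, 5)])
v19: WRITE b=9  (b history now [(1, 7), (3, 4), (4, 12), (6, 7), (8, 0), (13, 1), (15, 11), (16, 5), (17, 3), (19, 9)])
READ a @v1: history=[(2, 11), (5, 2), (7, 6), (9, 1), (10, 5), (11, 3), (12, 8), (14, 2), (18, 5)] -> no version <= 1 -> NONE
v20: WRITE b=7  (b history now [(1, 7), (3, 4), (4, 12), (6, 7), (8, 0), (13, 1), (15, 11), (16, 5), (17, 3), (19, 9), (20, 7)])
READ a @v4: history=[(2, 11), (5, 2), (7, 6), (9, 1), (10, 5), (11, 3), (12, 8), (14, 2), (18, 5)] -> pick v2 -> 11
READ b @v19: history=[(1, 7), (3, 4), (4, 12), (6, 7), (8, 0), (13, 1), (15, 11), (16, 5), (17, 3), (19, 9), (20, 7)] -> pick v19 -> 9
v21: WRITE a=13  (a history now [(2, 11), (5, 2), (7, 6), (9, 1), (10, 5), (11, 3), (12, 8), (14, 2), (18, 5), (21, 13)])
v22: WRITE a=8  (a history now [(2, 11), (5, 2), (7, 6), (9, 1), (10, 5), (11, 3), (12, 8), (14, 2), (18, 5), (21, 13), (22, 8)])
v23: WRITE b=5  (b history now [(1, 7), (3, 4), (4, 12), (6, 7), (8, 0), (13, 1), (15, 11), (16, 5), (17, 3), (19, 9), (20, 7), (23, 5)])

Answer: 11
12
11
2
11
NONE
11
9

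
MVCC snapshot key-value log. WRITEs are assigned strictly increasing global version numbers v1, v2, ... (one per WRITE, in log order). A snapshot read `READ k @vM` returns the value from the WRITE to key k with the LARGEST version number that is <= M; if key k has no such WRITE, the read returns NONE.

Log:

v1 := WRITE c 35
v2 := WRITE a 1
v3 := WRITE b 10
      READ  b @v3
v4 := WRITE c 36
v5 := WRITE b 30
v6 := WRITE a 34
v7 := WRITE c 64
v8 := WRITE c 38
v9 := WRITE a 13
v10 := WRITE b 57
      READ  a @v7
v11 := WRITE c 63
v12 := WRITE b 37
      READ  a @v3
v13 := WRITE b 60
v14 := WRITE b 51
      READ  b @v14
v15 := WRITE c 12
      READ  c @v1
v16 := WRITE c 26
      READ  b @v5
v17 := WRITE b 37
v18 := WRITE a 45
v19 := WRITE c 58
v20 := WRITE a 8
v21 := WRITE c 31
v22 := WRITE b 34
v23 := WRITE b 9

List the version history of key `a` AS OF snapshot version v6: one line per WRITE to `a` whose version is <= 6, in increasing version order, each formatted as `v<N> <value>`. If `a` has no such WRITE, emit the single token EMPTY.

Scan writes for key=a with version <= 6:
  v1 WRITE c 35 -> skip
  v2 WRITE a 1 -> keep
  v3 WRITE b 10 -> skip
  v4 WRITE c 36 -> skip
  v5 WRITE b 30 -> skip
  v6 WRITE a 34 -> keep
  v7 WRITE c 64 -> skip
  v8 WRITE c 38 -> skip
  v9 WRITE a 13 -> drop (> snap)
  v10 WRITE b 57 -> skip
  v11 WRITE c 63 -> skip
  v12 WRITE b 37 -> skip
  v13 WRITE b 60 -> skip
  v14 WRITE b 51 -> skip
  v15 WRITE c 12 -> skip
  v16 WRITE c 26 -> skip
  v17 WRITE b 37 -> skip
  v18 WRITE a 45 -> drop (> snap)
  v19 WRITE c 58 -> skip
  v20 WRITE a 8 -> drop (> snap)
  v21 WRITE c 31 -> skip
  v22 WRITE b 34 -> skip
  v23 WRITE b 9 -> skip
Collected: [(2, 1), (6, 34)]

Answer: v2 1
v6 34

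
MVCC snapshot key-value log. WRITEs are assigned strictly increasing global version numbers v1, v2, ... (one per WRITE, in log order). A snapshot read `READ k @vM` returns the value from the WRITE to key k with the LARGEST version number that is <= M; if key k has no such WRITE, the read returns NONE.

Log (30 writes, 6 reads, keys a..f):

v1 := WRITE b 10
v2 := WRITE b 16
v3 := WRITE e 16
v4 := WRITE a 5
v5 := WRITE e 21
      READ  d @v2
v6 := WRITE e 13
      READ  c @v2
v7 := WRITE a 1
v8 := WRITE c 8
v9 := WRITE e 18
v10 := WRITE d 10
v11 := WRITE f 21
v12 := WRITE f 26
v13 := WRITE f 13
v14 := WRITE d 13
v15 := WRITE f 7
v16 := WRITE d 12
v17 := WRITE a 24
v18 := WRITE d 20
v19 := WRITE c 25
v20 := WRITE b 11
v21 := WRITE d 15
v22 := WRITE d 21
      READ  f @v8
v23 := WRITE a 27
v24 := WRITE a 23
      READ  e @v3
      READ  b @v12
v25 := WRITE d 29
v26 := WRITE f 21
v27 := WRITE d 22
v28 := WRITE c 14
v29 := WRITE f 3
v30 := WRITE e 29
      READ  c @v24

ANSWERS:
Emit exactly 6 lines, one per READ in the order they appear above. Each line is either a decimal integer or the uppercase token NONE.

Answer: NONE
NONE
NONE
16
16
25

Derivation:
v1: WRITE b=10  (b history now [(1, 10)])
v2: WRITE b=16  (b history now [(1, 10), (2, 16)])
v3: WRITE e=16  (e history now [(3, 16)])
v4: WRITE a=5  (a history now [(4, 5)])
v5: WRITE e=21  (e history now [(3, 16), (5, 21)])
READ d @v2: history=[] -> no version <= 2 -> NONE
v6: WRITE e=13  (e history now [(3, 16), (5, 21), (6, 13)])
READ c @v2: history=[] -> no version <= 2 -> NONE
v7: WRITE a=1  (a history now [(4, 5), (7, 1)])
v8: WRITE c=8  (c history now [(8, 8)])
v9: WRITE e=18  (e history now [(3, 16), (5, 21), (6, 13), (9, 18)])
v10: WRITE d=10  (d history now [(10, 10)])
v11: WRITE f=21  (f history now [(11, 21)])
v12: WRITE f=26  (f history now [(11, 21), (12, 26)])
v13: WRITE f=13  (f history now [(11, 21), (12, 26), (13, 13)])
v14: WRITE d=13  (d history now [(10, 10), (14, 13)])
v15: WRITE f=7  (f history now [(11, 21), (12, 26), (13, 13), (15, 7)])
v16: WRITE d=12  (d history now [(10, 10), (14, 13), (16, 12)])
v17: WRITE a=24  (a history now [(4, 5), (7, 1), (17, 24)])
v18: WRITE d=20  (d history now [(10, 10), (14, 13), (16, 12), (18, 20)])
v19: WRITE c=25  (c history now [(8, 8), (19, 25)])
v20: WRITE b=11  (b history now [(1, 10), (2, 16), (20, 11)])
v21: WRITE d=15  (d history now [(10, 10), (14, 13), (16, 12), (18, 20), (21, 15)])
v22: WRITE d=21  (d history now [(10, 10), (14, 13), (16, 12), (18, 20), (21, 15), (22, 21)])
READ f @v8: history=[(11, 21), (12, 26), (13, 13), (15, 7)] -> no version <= 8 -> NONE
v23: WRITE a=27  (a history now [(4, 5), (7, 1), (17, 24), (23, 27)])
v24: WRITE a=23  (a history now [(4, 5), (7, 1), (17, 24), (23, 27), (24, 23)])
READ e @v3: history=[(3, 16), (5, 21), (6, 13), (9, 18)] -> pick v3 -> 16
READ b @v12: history=[(1, 10), (2, 16), (20, 11)] -> pick v2 -> 16
v25: WRITE d=29  (d history now [(10, 10), (14, 13), (16, 12), (18, 20), (21, 15), (22, 21), (25, 29)])
v26: WRITE f=21  (f history now [(11, 21), (12, 26), (13, 13), (15, 7), (26, 21)])
v27: WRITE d=22  (d history now [(10, 10), (14, 13), (16, 12), (18, 20), (21, 15), (22, 21), (25, 29), (27, 22)])
v28: WRITE c=14  (c history now [(8, 8), (19, 25), (28, 14)])
v29: WRITE f=3  (f history now [(11, 21), (12, 26), (13, 13), (15, 7), (26, 21), (29, 3)])
v30: WRITE e=29  (e history now [(3, 16), (5, 21), (6, 13), (9, 18), (30, 29)])
READ c @v24: history=[(8, 8), (19, 25), (28, 14)] -> pick v19 -> 25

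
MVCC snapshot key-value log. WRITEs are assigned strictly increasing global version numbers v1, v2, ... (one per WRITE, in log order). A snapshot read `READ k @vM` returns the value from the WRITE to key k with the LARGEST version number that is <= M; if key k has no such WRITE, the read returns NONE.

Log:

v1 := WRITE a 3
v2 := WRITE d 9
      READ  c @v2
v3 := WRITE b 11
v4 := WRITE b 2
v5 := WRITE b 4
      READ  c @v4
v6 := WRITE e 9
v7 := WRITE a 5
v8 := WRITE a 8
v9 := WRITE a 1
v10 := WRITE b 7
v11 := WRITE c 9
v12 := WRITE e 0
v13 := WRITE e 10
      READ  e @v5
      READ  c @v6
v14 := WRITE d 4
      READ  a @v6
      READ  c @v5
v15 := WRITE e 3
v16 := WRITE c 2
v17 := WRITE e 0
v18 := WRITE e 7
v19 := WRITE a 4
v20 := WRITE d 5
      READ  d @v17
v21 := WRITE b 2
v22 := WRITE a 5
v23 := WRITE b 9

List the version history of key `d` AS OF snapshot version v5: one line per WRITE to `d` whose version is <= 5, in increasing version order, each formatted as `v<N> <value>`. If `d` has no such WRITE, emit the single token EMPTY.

Scan writes for key=d with version <= 5:
  v1 WRITE a 3 -> skip
  v2 WRITE d 9 -> keep
  v3 WRITE b 11 -> skip
  v4 WRITE b 2 -> skip
  v5 WRITE b 4 -> skip
  v6 WRITE e 9 -> skip
  v7 WRITE a 5 -> skip
  v8 WRITE a 8 -> skip
  v9 WRITE a 1 -> skip
  v10 WRITE b 7 -> skip
  v11 WRITE c 9 -> skip
  v12 WRITE e 0 -> skip
  v13 WRITE e 10 -> skip
  v14 WRITE d 4 -> drop (> snap)
  v15 WRITE e 3 -> skip
  v16 WRITE c 2 -> skip
  v17 WRITE e 0 -> skip
  v18 WRITE e 7 -> skip
  v19 WRITE a 4 -> skip
  v20 WRITE d 5 -> drop (> snap)
  v21 WRITE b 2 -> skip
  v22 WRITE a 5 -> skip
  v23 WRITE b 9 -> skip
Collected: [(2, 9)]

Answer: v2 9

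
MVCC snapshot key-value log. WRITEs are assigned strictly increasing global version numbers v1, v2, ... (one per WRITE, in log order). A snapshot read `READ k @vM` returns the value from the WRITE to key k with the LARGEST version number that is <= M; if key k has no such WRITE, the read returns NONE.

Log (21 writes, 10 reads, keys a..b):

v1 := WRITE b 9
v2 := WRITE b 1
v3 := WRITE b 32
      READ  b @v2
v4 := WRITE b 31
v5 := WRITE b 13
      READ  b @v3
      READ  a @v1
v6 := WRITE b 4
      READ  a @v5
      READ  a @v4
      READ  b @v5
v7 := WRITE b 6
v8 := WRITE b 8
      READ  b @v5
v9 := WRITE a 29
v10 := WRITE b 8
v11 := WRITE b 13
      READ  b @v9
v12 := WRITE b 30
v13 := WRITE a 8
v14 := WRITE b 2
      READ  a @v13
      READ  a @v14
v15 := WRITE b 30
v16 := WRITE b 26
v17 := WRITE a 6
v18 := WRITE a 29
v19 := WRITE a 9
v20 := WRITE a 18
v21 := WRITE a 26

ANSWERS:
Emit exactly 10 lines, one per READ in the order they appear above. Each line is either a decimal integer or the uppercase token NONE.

v1: WRITE b=9  (b history now [(1, 9)])
v2: WRITE b=1  (b history now [(1, 9), (2, 1)])
v3: WRITE b=32  (b history now [(1, 9), (2, 1), (3, 32)])
READ b @v2: history=[(1, 9), (2, 1), (3, 32)] -> pick v2 -> 1
v4: WRITE b=31  (b history now [(1, 9), (2, 1), (3, 32), (4, 31)])
v5: WRITE b=13  (b history now [(1, 9), (2, 1), (3, 32), (4, 31), (5, 13)])
READ b @v3: history=[(1, 9), (2, 1), (3, 32), (4, 31), (5, 13)] -> pick v3 -> 32
READ a @v1: history=[] -> no version <= 1 -> NONE
v6: WRITE b=4  (b history now [(1, 9), (2, 1), (3, 32), (4, 31), (5, 13), (6, 4)])
READ a @v5: history=[] -> no version <= 5 -> NONE
READ a @v4: history=[] -> no version <= 4 -> NONE
READ b @v5: history=[(1, 9), (2, 1), (3, 32), (4, 31), (5, 13), (6, 4)] -> pick v5 -> 13
v7: WRITE b=6  (b history now [(1, 9), (2, 1), (3, 32), (4, 31), (5, 13), (6, 4), (7, 6)])
v8: WRITE b=8  (b history now [(1, 9), (2, 1), (3, 32), (4, 31), (5, 13), (6, 4), (7, 6), (8, 8)])
READ b @v5: history=[(1, 9), (2, 1), (3, 32), (4, 31), (5, 13), (6, 4), (7, 6), (8, 8)] -> pick v5 -> 13
v9: WRITE a=29  (a history now [(9, 29)])
v10: WRITE b=8  (b history now [(1, 9), (2, 1), (3, 32), (4, 31), (5, 13), (6, 4), (7, 6), (8, 8), (10, 8)])
v11: WRITE b=13  (b history now [(1, 9), (2, 1), (3, 32), (4, 31), (5, 13), (6, 4), (7, 6), (8, 8), (10, 8), (11, 13)])
READ b @v9: history=[(1, 9), (2, 1), (3, 32), (4, 31), (5, 13), (6, 4), (7, 6), (8, 8), (10, 8), (11, 13)] -> pick v8 -> 8
v12: WRITE b=30  (b history now [(1, 9), (2, 1), (3, 32), (4, 31), (5, 13), (6, 4), (7, 6), (8, 8), (10, 8), (11, 13), (12, 30)])
v13: WRITE a=8  (a history now [(9, 29), (13, 8)])
v14: WRITE b=2  (b history now [(1, 9), (2, 1), (3, 32), (4, 31), (5, 13), (6, 4), (7, 6), (8, 8), (10, 8), (11, 13), (12, 30), (14, 2)])
READ a @v13: history=[(9, 29), (13, 8)] -> pick v13 -> 8
READ a @v14: history=[(9, 29), (13, 8)] -> pick v13 -> 8
v15: WRITE b=30  (b history now [(1, 9), (2, 1), (3, 32), (4, 31), (5, 13), (6, 4), (7, 6), (8, 8), (10, 8), (11, 13), (12, 30), (14, 2), (15, 30)])
v16: WRITE b=26  (b history now [(1, 9), (2, 1), (3, 32), (4, 31), (5, 13), (6, 4), (7, 6), (8, 8), (10, 8), (11, 13), (12, 30), (14, 2), (15, 30), (16, 26)])
v17: WRITE a=6  (a history now [(9, 29), (13, 8), (17, 6)])
v18: WRITE a=29  (a history now [(9, 29), (13, 8), (17, 6), (18, 29)])
v19: WRITE a=9  (a history now [(9, 29), (13, 8), (17, 6), (18, 29), (19, 9)])
v20: WRITE a=18  (a history now [(9, 29), (13, 8), (17, 6), (18, 29), (19, 9), (20, 18)])
v21: WRITE a=26  (a history now [(9, 29), (13, 8), (17, 6), (18, 29), (19, 9), (20, 18), (21, 26)])

Answer: 1
32
NONE
NONE
NONE
13
13
8
8
8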